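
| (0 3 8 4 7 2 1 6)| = 8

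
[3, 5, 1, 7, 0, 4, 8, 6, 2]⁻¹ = [4, 2, 8, 0, 5, 1, 7, 3, 6]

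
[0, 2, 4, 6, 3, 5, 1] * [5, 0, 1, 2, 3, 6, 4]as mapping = [0→5, 1→1, 2→3, 3→4, 4→2, 5→6, 6→0]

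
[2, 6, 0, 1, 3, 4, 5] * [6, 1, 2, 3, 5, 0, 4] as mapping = [0→2, 1→4, 2→6, 3→1, 4→3, 5→5, 6→0] 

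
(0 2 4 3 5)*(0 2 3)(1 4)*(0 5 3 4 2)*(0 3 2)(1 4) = (0 1)(2 4 5 3)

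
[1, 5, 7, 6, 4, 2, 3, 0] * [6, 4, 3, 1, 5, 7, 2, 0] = [4, 7, 0, 2, 5, 3, 1, 6]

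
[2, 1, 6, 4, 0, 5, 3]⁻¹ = [4, 1, 0, 6, 3, 5, 2]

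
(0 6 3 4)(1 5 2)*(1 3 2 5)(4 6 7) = (0 7 4)(2 3 6)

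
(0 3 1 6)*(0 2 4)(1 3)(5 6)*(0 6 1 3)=(0 3)(1 5)(2 4 6)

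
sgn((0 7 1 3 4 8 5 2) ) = -1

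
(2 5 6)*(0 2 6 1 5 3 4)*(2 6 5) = (0 6 5 1 2 3 4)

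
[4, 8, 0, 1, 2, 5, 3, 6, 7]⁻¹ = [2, 3, 4, 6, 0, 5, 7, 8, 1]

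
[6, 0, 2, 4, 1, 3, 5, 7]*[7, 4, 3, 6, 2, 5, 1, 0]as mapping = [0→1, 1→7, 2→3, 3→2, 4→4, 5→6, 6→5, 7→0]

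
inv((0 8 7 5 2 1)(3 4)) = (0 1 2 5 7 8)(3 4)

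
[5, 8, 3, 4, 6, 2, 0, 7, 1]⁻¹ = [6, 8, 5, 2, 3, 0, 4, 7, 1]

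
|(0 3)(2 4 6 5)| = 4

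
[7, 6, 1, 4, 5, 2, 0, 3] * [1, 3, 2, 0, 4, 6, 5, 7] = [7, 5, 3, 4, 6, 2, 1, 0]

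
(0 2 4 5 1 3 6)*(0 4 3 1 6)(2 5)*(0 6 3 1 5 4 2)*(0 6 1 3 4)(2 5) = (1 2 3)(4 6 5)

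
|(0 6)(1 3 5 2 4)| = 10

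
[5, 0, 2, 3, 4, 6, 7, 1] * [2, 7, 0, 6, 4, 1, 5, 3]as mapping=[0→1, 1→2, 2→0, 3→6, 4→4, 5→5, 6→3, 7→7]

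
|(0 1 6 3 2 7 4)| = 7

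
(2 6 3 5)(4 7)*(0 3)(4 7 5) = (0 3 4 5 2 6)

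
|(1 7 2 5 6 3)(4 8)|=6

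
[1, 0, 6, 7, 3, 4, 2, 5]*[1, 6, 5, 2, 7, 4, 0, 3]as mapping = [0→6, 1→1, 2→0, 3→3, 4→2, 5→7, 6→5, 7→4]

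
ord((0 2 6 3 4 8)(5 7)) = 6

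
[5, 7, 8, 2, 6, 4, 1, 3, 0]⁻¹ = [8, 6, 3, 7, 5, 0, 4, 1, 2]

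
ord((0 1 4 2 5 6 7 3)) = 8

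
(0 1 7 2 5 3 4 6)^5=(0 3 7 6 5 1 4 2)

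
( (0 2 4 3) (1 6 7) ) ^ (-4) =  (1 7 6) 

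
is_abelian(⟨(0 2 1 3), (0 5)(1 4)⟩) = no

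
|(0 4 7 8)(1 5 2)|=12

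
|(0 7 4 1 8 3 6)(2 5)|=14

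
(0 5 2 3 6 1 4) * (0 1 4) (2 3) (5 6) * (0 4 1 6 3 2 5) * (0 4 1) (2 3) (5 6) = (0 2 6) (3 4 5) 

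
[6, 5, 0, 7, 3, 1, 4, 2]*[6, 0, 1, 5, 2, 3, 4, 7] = [4, 3, 6, 7, 5, 0, 2, 1]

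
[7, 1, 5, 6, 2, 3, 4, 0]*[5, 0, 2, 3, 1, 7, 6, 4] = [4, 0, 7, 6, 2, 3, 1, 5]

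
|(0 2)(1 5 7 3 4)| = 10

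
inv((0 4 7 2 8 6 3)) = (0 3 6 8 2 7 4)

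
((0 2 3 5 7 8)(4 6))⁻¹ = (0 8 7 5 3 2)(4 6)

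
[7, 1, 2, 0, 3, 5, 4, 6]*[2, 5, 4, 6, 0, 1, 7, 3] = [3, 5, 4, 2, 6, 1, 0, 7]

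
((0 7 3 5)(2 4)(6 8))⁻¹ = (0 5 3 7)(2 4)(6 8)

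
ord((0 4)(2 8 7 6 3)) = 10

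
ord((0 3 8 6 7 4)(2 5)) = 6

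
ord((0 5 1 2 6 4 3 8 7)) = 9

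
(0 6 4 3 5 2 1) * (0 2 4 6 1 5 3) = (0 1 2 5 4)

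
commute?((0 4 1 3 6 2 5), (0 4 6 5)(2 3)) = no:(0 4 1 3 6 2 5)*(0 4 6 5)(2 3) = (0 6 3 5 4 1 2), (0 4 6 5)(2 3)*(0 4 1 3 6 2 5) = (0 1 3 5 4 2 6)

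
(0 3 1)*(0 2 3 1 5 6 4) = (0 1 2 3 5 6 4)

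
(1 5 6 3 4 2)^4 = (1 4 6)(2 3 5)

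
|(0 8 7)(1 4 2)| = 3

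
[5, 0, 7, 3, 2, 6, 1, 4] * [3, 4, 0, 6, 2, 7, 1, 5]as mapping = [0→7, 1→3, 2→5, 3→6, 4→0, 5→1, 6→4, 7→2]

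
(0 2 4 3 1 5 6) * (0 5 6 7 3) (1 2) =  (0 1 6 5 7 3 2 4) 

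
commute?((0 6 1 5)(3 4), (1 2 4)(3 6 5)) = no:(0 6 1 5)(3 4)*(1 2 4)(3 6 5) = (0 5)(1 3)(2 4 6), (1 2 4)(3 6 5)*(0 6 1 5)(3 4) = (0 6)(1 2 3)(4 5)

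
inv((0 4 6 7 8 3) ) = (0 3 8 7 6 4) 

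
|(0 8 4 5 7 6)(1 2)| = 6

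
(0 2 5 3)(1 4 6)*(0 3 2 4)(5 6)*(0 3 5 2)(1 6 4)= (0 1 3 5)(2 4)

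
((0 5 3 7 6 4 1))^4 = (0 6 5 4 3 1 7)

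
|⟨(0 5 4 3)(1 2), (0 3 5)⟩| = 24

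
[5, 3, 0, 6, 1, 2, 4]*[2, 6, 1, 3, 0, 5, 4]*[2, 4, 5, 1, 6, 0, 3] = [0, 1, 5, 6, 3, 4, 2]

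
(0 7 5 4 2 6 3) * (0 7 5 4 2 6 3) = (0 5 2 3 7 4 6) 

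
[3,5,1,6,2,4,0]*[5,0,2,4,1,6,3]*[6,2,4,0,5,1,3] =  [5,3,6,0,4,2,1]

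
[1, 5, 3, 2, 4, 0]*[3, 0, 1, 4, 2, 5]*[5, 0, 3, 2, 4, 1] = [5, 1, 4, 0, 3, 2]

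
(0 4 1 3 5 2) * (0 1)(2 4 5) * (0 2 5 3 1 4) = (0 3 5)(2 4)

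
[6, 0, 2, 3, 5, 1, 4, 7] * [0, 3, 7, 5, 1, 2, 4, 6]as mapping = [0→4, 1→0, 2→7, 3→5, 4→2, 5→3, 6→1, 7→6]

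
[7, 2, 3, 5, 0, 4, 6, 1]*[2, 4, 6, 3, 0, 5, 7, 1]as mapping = [0→1, 1→6, 2→3, 3→5, 4→2, 5→0, 6→7, 7→4]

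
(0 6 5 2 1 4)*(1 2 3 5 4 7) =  (0 6 4) (1 7) (3 5) 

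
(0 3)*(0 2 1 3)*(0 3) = (0 3 2 1)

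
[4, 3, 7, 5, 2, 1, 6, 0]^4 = [0, 3, 2, 5, 4, 1, 6, 7]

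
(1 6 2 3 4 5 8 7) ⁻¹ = (1 7 8 5 4 3 2 6) 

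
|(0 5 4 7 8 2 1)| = 7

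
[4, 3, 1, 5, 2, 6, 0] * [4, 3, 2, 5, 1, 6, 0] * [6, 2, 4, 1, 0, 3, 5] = [2, 3, 1, 5, 4, 6, 0]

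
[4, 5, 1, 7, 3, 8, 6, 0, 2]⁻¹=[7, 2, 8, 4, 0, 1, 6, 3, 5]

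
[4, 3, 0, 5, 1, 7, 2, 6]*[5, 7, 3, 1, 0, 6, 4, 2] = [0, 1, 5, 6, 7, 2, 3, 4]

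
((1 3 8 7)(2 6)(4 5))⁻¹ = (1 7 8 3)(2 6)(4 5)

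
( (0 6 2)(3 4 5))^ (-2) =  (0 6 2)(3 4 5)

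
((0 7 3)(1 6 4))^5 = (0 3 7)(1 4 6)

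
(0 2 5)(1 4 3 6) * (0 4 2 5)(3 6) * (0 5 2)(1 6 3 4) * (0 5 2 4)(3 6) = (0 4 6 3)(1 5)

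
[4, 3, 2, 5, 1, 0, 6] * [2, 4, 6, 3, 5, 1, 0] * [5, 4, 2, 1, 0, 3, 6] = [3, 1, 6, 4, 0, 2, 5]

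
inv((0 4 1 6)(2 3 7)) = (0 6 1 4)(2 7 3)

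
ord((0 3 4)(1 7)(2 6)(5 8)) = 6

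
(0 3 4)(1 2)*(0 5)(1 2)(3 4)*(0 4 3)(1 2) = (0 3)(1 2)(4 5)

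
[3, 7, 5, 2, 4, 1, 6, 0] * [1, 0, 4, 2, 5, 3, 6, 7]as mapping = [0→2, 1→7, 2→3, 3→4, 4→5, 5→0, 6→6, 7→1]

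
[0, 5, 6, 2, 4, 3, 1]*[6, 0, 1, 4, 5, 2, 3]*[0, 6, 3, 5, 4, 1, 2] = [2, 3, 5, 6, 1, 4, 0]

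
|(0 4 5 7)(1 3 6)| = 12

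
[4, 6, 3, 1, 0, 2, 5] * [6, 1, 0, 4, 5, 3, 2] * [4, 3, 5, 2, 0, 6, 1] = [6, 5, 0, 3, 1, 4, 2]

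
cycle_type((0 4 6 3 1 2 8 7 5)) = 9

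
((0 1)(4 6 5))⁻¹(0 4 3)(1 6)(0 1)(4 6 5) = (0 5)(1 6 3)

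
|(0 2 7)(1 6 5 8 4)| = 15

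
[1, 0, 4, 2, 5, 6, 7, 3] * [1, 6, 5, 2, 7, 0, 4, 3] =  [6, 1, 7, 5, 0, 4, 3, 2]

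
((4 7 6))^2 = (4 6 7)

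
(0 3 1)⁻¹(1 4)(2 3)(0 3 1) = (0 4)(1 2)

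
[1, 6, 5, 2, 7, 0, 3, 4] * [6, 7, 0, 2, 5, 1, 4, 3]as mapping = [0→7, 1→4, 2→1, 3→0, 4→3, 5→6, 6→2, 7→5]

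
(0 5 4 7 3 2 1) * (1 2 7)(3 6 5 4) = (0 4 1)(3 7 6 5)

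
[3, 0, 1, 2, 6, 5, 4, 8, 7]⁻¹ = [1, 2, 3, 0, 6, 5, 4, 8, 7]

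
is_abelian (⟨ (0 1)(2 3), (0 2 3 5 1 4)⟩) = no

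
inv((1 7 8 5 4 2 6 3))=(1 3 6 2 4 5 8 7)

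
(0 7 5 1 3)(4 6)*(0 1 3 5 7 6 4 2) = (0 6 2)(1 5 3)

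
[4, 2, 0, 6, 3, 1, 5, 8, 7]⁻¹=[2, 5, 1, 4, 0, 6, 3, 8, 7]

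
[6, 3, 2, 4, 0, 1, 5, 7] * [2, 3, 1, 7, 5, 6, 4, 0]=[4, 7, 1, 5, 2, 3, 6, 0]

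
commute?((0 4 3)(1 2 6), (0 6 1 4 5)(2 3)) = no:(0 4 3)(1 2 6)*(0 6 1 4 5)(2 3) = (0 5)(1 3 6 4 2), (0 6 1 4 5)(2 3)*(0 4 3)(1 2 6) = (0 1 3 6 2)(4 5)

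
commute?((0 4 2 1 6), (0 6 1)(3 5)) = no:(0 4 2 1 6) * (0 6 1)(3 5) = (0 4 2)(3 5), (0 6 1)(3 5) * (0 4 2 1 6) = (1 4 2)(3 5)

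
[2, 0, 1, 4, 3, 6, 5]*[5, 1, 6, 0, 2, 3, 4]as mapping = [0→6, 1→5, 2→1, 3→2, 4→0, 5→4, 6→3]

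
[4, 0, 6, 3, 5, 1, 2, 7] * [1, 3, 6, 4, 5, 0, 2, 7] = [5, 1, 2, 4, 0, 3, 6, 7]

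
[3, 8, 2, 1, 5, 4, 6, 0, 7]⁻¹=[7, 3, 2, 0, 5, 4, 6, 8, 1]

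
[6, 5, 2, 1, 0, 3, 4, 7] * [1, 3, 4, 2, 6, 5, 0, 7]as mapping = [0→0, 1→5, 2→4, 3→3, 4→1, 5→2, 6→6, 7→7]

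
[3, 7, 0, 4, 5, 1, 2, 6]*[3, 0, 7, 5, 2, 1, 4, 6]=[5, 6, 3, 2, 1, 0, 7, 4]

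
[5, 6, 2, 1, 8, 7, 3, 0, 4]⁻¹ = [7, 3, 2, 6, 8, 0, 1, 5, 4]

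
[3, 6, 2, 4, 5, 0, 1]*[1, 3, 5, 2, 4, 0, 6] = [2, 6, 5, 4, 0, 1, 3]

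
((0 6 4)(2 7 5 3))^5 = (0 4 6)(2 7 5 3)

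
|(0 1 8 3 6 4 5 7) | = 8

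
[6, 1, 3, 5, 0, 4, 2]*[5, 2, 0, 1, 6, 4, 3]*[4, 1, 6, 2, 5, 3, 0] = [2, 6, 1, 5, 3, 0, 4]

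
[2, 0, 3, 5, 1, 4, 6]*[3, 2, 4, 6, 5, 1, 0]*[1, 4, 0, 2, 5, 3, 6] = [5, 2, 6, 4, 0, 3, 1]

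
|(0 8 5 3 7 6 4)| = 7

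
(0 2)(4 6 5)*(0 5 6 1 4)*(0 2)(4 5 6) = (1 5 2 6 4)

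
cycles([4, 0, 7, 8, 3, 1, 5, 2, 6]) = (0 4 3 8 6 5 1) (2 7) 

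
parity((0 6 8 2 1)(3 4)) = odd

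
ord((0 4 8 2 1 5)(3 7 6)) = 6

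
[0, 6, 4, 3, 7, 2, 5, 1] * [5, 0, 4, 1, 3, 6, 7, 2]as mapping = [0→5, 1→7, 2→3, 3→1, 4→2, 5→4, 6→6, 7→0]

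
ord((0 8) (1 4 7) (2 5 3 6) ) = 12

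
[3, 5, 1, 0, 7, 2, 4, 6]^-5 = [3, 5, 1, 0, 7, 2, 4, 6]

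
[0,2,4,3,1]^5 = [0,4,1,3,2]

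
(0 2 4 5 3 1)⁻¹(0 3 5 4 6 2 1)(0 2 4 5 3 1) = (0 2 1 3 5 6 4)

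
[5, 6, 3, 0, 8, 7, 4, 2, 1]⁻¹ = [3, 8, 7, 2, 6, 0, 1, 5, 4]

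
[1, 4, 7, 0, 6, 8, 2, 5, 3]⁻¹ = [3, 0, 6, 8, 1, 7, 4, 2, 5]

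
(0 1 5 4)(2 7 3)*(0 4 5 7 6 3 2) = (0 1 7 2 6 3)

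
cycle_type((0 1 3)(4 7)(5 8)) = 2^2.3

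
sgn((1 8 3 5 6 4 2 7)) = -1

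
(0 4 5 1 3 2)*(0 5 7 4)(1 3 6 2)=(1 6 2 5 3)(4 7)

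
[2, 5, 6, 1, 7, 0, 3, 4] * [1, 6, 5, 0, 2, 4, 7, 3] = [5, 4, 7, 6, 3, 1, 0, 2]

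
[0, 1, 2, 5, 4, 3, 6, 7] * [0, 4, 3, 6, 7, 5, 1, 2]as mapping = [0→0, 1→4, 2→3, 3→5, 4→7, 5→6, 6→1, 7→2]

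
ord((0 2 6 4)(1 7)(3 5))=4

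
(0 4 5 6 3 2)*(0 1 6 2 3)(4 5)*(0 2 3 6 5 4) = (0 4)(1 5 3 6 2)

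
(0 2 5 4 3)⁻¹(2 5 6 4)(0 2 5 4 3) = (3 5 4 6)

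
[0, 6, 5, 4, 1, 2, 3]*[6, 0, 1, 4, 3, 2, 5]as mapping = [0→6, 1→5, 2→2, 3→3, 4→0, 5→1, 6→4]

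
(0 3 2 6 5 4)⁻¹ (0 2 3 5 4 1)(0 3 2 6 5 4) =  (0 1 3 6 2 4)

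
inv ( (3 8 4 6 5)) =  (3 5 6 4 8)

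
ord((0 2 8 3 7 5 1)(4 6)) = 14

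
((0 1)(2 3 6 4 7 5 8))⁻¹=(0 1)(2 8 5 7 4 6 3)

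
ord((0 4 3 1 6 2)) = 6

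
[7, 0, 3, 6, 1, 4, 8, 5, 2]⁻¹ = [1, 4, 8, 2, 5, 7, 3, 0, 6]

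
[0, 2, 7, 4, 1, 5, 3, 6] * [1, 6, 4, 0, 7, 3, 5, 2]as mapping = [0→1, 1→4, 2→2, 3→7, 4→6, 5→3, 6→0, 7→5]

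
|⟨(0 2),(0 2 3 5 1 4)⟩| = 720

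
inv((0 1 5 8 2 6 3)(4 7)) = (0 3 6 2 8 5 1)(4 7)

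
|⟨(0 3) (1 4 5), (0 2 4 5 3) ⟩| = 720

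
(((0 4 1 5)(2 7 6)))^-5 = (0 5 1 4)(2 7 6)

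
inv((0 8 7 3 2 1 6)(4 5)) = (0 6 1 2 3 7 8)(4 5)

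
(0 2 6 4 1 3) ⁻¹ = (0 3 1 4 6 2) 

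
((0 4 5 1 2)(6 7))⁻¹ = (0 2 1 5 4)(6 7)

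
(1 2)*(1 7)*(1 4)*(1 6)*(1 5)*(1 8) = (1 2 7 4 6 5 8)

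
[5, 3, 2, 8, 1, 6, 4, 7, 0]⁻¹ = [8, 4, 2, 1, 6, 0, 5, 7, 3]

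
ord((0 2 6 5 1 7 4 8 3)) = 9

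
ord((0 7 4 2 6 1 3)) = 7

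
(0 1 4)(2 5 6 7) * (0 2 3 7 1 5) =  (0 5 6 1 4 2)(3 7)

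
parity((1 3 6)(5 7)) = odd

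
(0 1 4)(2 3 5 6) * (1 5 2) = (0 5 6 1 4)(2 3)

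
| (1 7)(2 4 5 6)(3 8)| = 4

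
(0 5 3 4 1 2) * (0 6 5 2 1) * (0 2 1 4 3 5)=(0 1 4 2 6)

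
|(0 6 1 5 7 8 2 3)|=8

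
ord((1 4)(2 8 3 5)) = 4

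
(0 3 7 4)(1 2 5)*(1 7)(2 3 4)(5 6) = (0 4)(1 3)(2 6 5 7)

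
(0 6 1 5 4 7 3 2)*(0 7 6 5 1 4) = (0 5)(2 7 3)(4 6)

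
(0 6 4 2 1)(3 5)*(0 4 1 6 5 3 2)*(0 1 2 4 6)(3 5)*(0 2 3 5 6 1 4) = (0 5)(3 6)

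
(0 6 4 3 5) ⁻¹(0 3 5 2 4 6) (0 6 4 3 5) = (0 2 3 4 6 5) 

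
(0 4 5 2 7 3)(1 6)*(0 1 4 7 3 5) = (0 7 5 2 3 1 6 4)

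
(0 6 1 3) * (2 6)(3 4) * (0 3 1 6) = (0 2)(1 4)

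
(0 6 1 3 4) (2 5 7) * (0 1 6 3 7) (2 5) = (0 3 4 1 7 5) 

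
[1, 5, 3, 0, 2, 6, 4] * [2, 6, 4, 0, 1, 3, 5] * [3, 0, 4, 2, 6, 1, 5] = [5, 2, 3, 4, 6, 1, 0]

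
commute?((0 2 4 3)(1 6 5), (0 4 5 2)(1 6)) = no:(0 2 4 3)(1 6 5)*(0 4 5 2)(1 6) = (2 5 6)(3 4), (0 4 5 2)(1 6)*(0 2 4 3)(1 6 5) = (0 3)(1 5 4)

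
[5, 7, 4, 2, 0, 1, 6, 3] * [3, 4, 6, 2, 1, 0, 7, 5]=[0, 5, 1, 6, 3, 4, 7, 2] 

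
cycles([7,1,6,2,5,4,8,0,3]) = (0 7) (2 6 8 3) (4 5) 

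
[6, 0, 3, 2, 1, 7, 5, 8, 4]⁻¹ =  [1, 4, 3, 2, 8, 6, 0, 5, 7]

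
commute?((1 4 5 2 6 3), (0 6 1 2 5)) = no:(1 4 5 2 6 3) * (0 6 1 2 5) = (0 6 3 2 1 4), (0 6 1 2 5) * (1 4 5 2 6 3) = (0 3 1 6 4 5)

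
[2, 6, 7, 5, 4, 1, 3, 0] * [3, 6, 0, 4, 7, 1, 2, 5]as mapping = [0→0, 1→2, 2→5, 3→1, 4→7, 5→6, 6→4, 7→3]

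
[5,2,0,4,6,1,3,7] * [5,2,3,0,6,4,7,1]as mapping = [0→4,1→3,2→5,3→6,4→7,5→2,6→0,7→1]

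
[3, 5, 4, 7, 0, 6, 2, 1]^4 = [5, 4, 7, 6, 1, 0, 3, 2]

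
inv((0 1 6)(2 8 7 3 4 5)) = (0 6 1)(2 5 4 3 7 8)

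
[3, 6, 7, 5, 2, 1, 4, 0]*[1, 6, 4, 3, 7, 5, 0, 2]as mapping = [0→3, 1→0, 2→2, 3→5, 4→4, 5→6, 6→7, 7→1]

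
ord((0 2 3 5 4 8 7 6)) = 8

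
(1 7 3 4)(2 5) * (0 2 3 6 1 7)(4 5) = (0 2 4 7 6 1)(3 5)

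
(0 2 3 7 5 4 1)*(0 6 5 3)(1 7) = (0 2)(1 6 5 4 7 3)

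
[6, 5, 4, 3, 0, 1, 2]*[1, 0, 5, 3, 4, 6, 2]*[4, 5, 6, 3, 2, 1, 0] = [6, 0, 2, 3, 5, 4, 1]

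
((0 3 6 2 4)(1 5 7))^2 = (0 6 4 3 2)(1 7 5)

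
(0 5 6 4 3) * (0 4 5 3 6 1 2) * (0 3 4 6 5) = (0 4 5 1 2 3 6)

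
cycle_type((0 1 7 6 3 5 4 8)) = 8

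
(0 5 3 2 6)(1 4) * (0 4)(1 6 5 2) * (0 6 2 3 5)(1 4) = (0 3 4 2)(1 6)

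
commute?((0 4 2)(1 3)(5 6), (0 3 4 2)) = no:(0 4 2)(1 3)(5 6) * (0 3 4 2) = (0 2 3 1 4)(5 6), (0 3 4 2) * (0 4 2)(1 3)(5 6) = (0 1 3 2 4)(5 6)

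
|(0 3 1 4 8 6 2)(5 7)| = 14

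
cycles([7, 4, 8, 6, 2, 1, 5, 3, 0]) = (0 7 3 6 5 1 4 2 8)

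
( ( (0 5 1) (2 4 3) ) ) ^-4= (0 1 5) (2 3 4) 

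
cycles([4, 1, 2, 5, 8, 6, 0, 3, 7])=(0 4 8 7 3 5 6)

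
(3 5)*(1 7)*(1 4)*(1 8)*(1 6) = (1 7 4 8 6)(3 5)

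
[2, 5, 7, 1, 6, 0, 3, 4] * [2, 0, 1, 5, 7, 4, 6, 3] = [1, 4, 3, 0, 6, 2, 5, 7]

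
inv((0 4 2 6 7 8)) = (0 8 7 6 2 4)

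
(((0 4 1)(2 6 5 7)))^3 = (2 7 5 6)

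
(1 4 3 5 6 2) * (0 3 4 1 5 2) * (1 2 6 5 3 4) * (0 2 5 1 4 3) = (0 3 6 2)(1 5)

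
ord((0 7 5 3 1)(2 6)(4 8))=10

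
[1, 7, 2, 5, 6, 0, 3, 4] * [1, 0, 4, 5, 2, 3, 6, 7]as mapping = [0→0, 1→7, 2→4, 3→3, 4→6, 5→1, 6→5, 7→2]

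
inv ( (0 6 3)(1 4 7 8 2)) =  (0 3 6)(1 2 8 7 4)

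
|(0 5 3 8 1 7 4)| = 7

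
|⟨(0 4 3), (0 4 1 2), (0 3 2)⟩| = 120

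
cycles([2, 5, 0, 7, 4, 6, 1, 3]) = (0 2)(1 5 6)(3 7)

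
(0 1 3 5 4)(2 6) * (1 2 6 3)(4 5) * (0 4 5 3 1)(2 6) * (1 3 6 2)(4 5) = (0 2 3 4 5 6 1)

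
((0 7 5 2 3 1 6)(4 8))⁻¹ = (0 6 1 3 2 5 7)(4 8)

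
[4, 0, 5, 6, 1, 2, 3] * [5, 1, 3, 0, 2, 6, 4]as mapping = [0→2, 1→5, 2→6, 3→4, 4→1, 5→3, 6→0]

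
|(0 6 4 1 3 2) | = 6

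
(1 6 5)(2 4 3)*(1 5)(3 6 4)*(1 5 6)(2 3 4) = (1 2 4)(5 6)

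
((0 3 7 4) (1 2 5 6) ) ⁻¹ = (0 4 7 3) (1 6 5 2) 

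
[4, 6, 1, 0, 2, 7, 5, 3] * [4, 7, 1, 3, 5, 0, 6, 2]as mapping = [0→5, 1→6, 2→7, 3→4, 4→1, 5→2, 6→0, 7→3]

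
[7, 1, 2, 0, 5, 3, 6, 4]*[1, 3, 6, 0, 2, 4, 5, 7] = [7, 3, 6, 1, 4, 0, 5, 2] 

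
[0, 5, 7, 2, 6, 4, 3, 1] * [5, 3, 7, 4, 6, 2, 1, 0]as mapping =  [0→5, 1→2, 2→0, 3→7, 4→1, 5→6, 6→4, 7→3]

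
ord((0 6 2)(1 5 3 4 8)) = 15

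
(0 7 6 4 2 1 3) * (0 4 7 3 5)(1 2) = (0 3 4 1 5)(6 7)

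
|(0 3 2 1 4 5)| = 6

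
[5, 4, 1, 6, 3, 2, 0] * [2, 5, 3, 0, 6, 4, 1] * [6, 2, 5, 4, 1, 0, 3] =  [1, 3, 0, 2, 6, 4, 5]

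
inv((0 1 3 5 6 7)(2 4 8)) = (0 7 6 5 3 1)(2 8 4)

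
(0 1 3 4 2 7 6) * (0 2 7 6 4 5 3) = (0 1)(2 6)(3 5)(4 7)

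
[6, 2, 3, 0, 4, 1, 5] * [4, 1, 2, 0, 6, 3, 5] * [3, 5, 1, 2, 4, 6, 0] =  [6, 1, 3, 4, 0, 5, 2]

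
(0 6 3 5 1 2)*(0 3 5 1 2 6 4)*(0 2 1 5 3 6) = (0 4 2 6 3 5 1) 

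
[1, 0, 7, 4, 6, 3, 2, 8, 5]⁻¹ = [1, 0, 6, 5, 3, 8, 4, 2, 7]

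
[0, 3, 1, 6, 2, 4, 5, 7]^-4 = [0, 6, 3, 5, 1, 2, 4, 7]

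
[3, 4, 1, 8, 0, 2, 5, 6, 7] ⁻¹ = [4, 2, 5, 0, 1, 6, 7, 8, 3] 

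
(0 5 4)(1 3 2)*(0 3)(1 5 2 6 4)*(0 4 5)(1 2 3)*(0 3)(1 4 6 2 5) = (1 6)(2 3)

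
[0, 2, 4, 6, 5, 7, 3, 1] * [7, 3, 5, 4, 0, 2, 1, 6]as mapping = [0→7, 1→5, 2→0, 3→1, 4→2, 5→6, 6→4, 7→3]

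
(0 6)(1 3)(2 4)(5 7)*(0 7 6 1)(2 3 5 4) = (0 1 5 6 7 4 3)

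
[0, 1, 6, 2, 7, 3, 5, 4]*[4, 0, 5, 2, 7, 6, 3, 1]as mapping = [0→4, 1→0, 2→3, 3→5, 4→1, 5→2, 6→6, 7→7]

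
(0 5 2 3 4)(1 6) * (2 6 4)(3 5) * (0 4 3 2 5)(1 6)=(0 2)(1 3 5)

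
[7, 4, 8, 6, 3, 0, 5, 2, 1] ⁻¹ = [5, 8, 7, 4, 1, 6, 3, 0, 2] 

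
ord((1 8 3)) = 3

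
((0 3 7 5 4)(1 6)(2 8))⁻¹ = (0 4 5 7 3)(1 6)(2 8)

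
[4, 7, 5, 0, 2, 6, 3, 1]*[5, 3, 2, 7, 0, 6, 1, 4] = [0, 4, 6, 5, 2, 1, 7, 3]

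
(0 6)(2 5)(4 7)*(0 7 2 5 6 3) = (0 3)(2 6 7 4)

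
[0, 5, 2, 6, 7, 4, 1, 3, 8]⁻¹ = [0, 6, 2, 7, 5, 1, 3, 4, 8]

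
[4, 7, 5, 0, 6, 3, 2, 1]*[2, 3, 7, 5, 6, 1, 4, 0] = [6, 0, 1, 2, 4, 5, 7, 3]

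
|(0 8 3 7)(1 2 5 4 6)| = 20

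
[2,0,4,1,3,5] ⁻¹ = [1,3,0,4,2,5] 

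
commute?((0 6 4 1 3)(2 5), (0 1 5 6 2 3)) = no:(0 6 4 1 3)(2 5) * (0 1 5 6 2 3) = (0 2 6 4 5 3 1), (0 1 5 6 2 3) * (0 6 4 1 3)(2 5) = (0 3 6 5 4 1 2)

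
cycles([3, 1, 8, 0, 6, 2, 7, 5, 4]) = (0 3)(2 8 4 6 7 5)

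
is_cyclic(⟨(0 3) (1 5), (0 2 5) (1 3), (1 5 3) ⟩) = no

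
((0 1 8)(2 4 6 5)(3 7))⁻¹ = (0 8 1)(2 5 6 4)(3 7)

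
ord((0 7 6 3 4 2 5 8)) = 8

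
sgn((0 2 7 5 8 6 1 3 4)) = 1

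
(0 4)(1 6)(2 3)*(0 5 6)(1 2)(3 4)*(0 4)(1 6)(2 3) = (0 2)(1 4 5)(3 6)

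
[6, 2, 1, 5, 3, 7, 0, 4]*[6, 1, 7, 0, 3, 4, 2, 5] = [2, 7, 1, 4, 0, 5, 6, 3]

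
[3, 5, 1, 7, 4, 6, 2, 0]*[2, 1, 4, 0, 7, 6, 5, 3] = [0, 6, 1, 3, 7, 5, 4, 2]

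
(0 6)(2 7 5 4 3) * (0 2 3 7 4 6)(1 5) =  (1 5 6 2 4 7)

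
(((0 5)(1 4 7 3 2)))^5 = (0 5)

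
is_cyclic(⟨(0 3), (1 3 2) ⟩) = no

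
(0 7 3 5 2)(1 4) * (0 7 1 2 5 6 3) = (0 1 4 2 7)(3 6)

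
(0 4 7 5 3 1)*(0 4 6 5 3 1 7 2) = (0 6 5 1 4 2) (3 7) 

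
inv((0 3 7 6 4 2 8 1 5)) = (0 5 1 8 2 4 6 7 3)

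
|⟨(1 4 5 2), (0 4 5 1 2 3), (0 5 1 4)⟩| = 720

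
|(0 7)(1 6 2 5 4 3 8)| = 14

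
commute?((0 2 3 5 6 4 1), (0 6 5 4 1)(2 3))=no:(0 2 3 5 6 4 1)*(0 6 5 4 1)(2 3)=(0 3 4)(1 6), (0 6 5 4 1)(2 3)*(0 2 3 5 6 4 1)=(0 4)(1 2 5)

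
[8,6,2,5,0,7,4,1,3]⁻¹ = [4,7,2,8,6,3,1,5,0]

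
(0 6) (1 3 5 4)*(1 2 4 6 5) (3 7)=(0 5 6) (1 7 3) (2 4) 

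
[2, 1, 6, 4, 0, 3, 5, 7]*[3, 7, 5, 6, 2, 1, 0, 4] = [5, 7, 0, 2, 3, 6, 1, 4]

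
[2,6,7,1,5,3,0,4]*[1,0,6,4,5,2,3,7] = [6,3,7,0,2,4,1,5]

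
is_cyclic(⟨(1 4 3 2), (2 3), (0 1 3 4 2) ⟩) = no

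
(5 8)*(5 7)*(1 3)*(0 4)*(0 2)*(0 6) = (0 4 2 6)(1 3)(5 8 7)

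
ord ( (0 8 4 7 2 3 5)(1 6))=14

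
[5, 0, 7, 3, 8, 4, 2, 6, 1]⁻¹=[1, 8, 6, 3, 5, 0, 7, 2, 4]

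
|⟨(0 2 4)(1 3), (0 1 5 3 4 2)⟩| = 720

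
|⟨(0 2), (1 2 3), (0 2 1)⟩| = 24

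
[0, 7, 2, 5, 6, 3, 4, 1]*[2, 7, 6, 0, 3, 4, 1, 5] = [2, 5, 6, 4, 1, 0, 3, 7]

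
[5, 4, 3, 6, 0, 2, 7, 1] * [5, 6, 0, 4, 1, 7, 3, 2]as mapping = [0→7, 1→1, 2→4, 3→3, 4→5, 5→0, 6→2, 7→6]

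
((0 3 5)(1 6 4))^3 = ()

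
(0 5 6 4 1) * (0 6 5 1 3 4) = (0 1 6)(3 4)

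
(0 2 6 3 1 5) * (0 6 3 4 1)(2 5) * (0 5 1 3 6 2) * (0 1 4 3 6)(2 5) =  (0 4 6 3 2)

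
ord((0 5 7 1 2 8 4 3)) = 8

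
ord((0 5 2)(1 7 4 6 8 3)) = 6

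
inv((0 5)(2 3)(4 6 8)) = (0 5)(2 3)(4 8 6)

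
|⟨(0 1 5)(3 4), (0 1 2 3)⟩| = 720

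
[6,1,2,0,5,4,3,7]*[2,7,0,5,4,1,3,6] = [3,7,0,2,1,4,5,6]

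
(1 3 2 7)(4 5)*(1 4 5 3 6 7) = (1 6 7 4 3 2)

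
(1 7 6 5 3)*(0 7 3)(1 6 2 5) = (0 7 2 5)(1 3 6)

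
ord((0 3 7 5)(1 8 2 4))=4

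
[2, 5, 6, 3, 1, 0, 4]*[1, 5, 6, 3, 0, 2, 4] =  [6, 2, 4, 3, 5, 1, 0] 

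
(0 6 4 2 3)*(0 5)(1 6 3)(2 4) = (0 3 5)(1 6 2)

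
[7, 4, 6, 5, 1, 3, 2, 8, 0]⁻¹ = [8, 4, 6, 5, 1, 3, 2, 0, 7]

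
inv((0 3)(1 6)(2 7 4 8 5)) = (0 3)(1 6)(2 5 8 4 7)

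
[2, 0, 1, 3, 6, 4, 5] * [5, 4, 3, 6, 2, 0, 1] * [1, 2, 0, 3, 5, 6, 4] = [3, 6, 5, 4, 2, 0, 1]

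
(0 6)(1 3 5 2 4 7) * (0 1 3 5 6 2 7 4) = (0 2)(1 5 7 3 6)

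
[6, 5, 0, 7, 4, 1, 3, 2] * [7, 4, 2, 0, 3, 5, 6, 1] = [6, 5, 7, 1, 3, 4, 0, 2]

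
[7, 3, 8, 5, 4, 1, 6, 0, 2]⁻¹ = [7, 5, 8, 1, 4, 3, 6, 0, 2]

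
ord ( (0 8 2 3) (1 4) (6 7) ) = 4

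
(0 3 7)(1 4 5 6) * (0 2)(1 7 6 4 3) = (0 1 3 6 7 2)(4 5)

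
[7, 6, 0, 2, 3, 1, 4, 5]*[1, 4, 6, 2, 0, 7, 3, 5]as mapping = [0→5, 1→3, 2→1, 3→6, 4→2, 5→4, 6→0, 7→7]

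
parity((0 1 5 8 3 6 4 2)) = odd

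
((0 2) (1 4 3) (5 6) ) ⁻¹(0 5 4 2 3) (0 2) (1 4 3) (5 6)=(0 1 2 6 3) 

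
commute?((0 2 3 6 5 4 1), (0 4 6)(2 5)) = no:(0 2 3 6 5 4 1) * (0 4 6)(2 5) = (0 5 6 2 3)(1 4), (0 4 6)(2 5) * (0 2 3 6 5 4 1) = (0 1)(2 4 5 3 6)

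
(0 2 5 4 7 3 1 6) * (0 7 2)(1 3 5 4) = (1 6 7 5)(2 4)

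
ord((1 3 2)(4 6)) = 6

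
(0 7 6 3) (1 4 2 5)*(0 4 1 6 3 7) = (2 5 6 7 3 4) 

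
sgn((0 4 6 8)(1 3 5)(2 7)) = 1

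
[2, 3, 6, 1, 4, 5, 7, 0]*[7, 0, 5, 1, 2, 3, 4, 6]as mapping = [0→5, 1→1, 2→4, 3→0, 4→2, 5→3, 6→6, 7→7]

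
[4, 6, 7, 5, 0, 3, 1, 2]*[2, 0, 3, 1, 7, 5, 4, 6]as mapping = [0→7, 1→4, 2→6, 3→5, 4→2, 5→1, 6→0, 7→3]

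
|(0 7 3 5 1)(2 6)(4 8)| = 10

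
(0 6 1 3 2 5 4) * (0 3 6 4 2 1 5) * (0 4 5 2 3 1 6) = (0 5 3 6 2 4 1)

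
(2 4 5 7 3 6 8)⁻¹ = (2 8 6 3 7 5 4)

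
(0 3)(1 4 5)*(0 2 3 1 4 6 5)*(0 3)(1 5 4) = (0 5 1 6 4 3 2)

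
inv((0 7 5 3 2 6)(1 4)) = (0 6 2 3 5 7)(1 4)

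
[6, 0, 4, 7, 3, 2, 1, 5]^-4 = [1, 6, 4, 7, 3, 2, 0, 5]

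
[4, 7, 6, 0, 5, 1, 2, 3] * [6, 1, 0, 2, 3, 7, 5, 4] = [3, 4, 5, 6, 7, 1, 0, 2]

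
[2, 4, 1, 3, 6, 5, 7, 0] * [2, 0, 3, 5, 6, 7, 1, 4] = [3, 6, 0, 5, 1, 7, 4, 2]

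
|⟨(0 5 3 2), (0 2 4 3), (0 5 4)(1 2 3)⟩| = 720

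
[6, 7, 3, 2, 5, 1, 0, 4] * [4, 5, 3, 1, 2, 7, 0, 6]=[0, 6, 1, 3, 7, 5, 4, 2]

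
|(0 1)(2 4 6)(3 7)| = 6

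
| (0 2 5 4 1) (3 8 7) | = 15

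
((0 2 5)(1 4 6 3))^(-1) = (0 5 2)(1 3 6 4)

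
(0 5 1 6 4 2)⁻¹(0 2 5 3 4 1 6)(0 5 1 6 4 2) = (0 1 3 2 6 4 5)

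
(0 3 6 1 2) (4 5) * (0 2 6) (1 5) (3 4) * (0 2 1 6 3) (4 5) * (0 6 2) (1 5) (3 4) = (0 1 4 2 5 6 3) 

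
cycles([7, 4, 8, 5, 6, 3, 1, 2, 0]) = (0 7 2 8)(1 4 6)(3 5)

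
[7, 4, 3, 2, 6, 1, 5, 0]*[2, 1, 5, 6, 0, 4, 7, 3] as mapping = [0→3, 1→0, 2→6, 3→5, 4→7, 5→1, 6→4, 7→2] 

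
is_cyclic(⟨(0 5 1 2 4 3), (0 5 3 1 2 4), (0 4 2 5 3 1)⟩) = no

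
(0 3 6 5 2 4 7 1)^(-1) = (0 1 7 4 2 5 6 3)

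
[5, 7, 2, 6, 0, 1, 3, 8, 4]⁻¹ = [4, 5, 2, 6, 8, 0, 3, 1, 7]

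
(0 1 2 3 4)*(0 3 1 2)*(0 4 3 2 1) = (0 1 4 2) 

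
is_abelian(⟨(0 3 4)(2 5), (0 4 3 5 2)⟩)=no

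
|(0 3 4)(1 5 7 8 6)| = 15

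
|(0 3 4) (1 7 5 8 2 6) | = 6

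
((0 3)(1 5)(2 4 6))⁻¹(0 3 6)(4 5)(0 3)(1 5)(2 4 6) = (0 2 3)(1 6)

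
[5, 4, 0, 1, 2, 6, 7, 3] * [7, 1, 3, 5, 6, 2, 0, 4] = [2, 6, 7, 1, 3, 0, 4, 5]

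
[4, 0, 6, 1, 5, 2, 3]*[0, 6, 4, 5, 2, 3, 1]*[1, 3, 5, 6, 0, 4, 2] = [5, 1, 3, 2, 6, 0, 4]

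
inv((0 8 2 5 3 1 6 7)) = (0 7 6 1 3 5 2 8)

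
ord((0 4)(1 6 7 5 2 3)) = 6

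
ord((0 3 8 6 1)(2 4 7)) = 15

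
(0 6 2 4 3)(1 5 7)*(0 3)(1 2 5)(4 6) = (0 4)(2 6 5 7)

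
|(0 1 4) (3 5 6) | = 3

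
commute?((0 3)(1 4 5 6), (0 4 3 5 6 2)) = no:(0 3)(1 4 5 6)*(0 4 3 5 6 2) = (0 5 2)(1 3 4 6), (0 4 3 5 6 2)*(0 3)(1 4 5 6) = (0 5 1 4)(2 3 6)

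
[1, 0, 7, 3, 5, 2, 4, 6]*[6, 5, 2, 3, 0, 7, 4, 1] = [5, 6, 1, 3, 7, 2, 0, 4]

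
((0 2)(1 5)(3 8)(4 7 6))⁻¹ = (0 2)(1 5)(3 8)(4 6 7)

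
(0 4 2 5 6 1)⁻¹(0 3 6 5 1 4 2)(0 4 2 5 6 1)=(0 2 5 4 3 1 6)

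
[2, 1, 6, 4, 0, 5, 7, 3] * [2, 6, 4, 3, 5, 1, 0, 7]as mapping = [0→4, 1→6, 2→0, 3→5, 4→2, 5→1, 6→7, 7→3]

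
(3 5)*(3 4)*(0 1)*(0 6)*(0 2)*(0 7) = (0 1 6 2 7)(3 5 4)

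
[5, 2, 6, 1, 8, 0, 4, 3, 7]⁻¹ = [5, 3, 1, 7, 6, 0, 2, 8, 4]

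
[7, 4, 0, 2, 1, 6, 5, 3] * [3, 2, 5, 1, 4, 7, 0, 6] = [6, 4, 3, 5, 2, 0, 7, 1]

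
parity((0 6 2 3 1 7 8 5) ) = odd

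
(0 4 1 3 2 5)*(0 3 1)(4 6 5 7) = (0 6 5 3 2 7 4)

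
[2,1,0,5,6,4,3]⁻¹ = [2,1,0,6,5,3,4]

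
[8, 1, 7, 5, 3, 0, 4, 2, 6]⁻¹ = [5, 1, 7, 4, 6, 3, 8, 2, 0]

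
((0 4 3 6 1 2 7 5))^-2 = (0 7 1 3)(2 6 4 5)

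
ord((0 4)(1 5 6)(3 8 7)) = 6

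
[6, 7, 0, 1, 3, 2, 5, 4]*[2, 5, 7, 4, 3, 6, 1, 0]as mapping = [0→1, 1→0, 2→2, 3→5, 4→4, 5→7, 6→6, 7→3]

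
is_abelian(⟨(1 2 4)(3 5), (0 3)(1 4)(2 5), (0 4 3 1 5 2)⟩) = no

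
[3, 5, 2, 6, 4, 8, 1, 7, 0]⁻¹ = [8, 6, 2, 0, 4, 1, 3, 7, 5]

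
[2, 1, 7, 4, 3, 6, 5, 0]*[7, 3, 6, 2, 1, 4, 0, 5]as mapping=[0→6, 1→3, 2→5, 3→1, 4→2, 5→0, 6→4, 7→7]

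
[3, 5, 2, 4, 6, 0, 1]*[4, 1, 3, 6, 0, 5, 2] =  [6, 5, 3, 0, 2, 4, 1]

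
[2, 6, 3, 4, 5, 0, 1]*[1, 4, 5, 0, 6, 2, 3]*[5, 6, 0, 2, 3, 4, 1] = [4, 2, 5, 1, 0, 6, 3]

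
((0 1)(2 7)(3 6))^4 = ()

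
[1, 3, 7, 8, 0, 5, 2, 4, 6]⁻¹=[4, 0, 6, 1, 7, 5, 8, 2, 3]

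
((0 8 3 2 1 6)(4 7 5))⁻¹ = (0 6 1 2 3 8)(4 5 7)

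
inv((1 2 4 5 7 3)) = (1 3 7 5 4 2)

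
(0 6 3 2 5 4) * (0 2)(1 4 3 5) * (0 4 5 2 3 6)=(1 5 6 2)(3 4)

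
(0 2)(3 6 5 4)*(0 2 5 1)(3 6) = (0 5 4 6 1)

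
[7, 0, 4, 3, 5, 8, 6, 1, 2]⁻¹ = [1, 7, 8, 3, 2, 4, 6, 0, 5]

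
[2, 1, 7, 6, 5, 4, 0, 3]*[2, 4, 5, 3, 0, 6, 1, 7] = [5, 4, 7, 1, 6, 0, 2, 3]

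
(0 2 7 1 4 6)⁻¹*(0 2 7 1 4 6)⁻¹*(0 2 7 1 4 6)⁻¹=(0 1)(2 4)(6 7)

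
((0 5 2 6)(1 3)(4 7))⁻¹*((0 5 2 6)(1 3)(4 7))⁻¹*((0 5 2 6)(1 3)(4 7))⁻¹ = (0 5 2 6)(1 3)(4 7)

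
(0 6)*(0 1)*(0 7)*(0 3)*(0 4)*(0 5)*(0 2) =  (0 6 1 7 3 4 5 2)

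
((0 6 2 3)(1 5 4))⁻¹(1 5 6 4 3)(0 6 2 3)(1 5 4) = (0 5 4 2 1)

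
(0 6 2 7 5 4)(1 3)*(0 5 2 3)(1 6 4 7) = (0 4 5 7 2 1)(3 6)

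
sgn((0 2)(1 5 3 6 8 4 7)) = -1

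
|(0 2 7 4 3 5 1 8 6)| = 9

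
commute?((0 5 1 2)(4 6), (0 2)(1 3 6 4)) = no:(0 5 1 2)(4 6) * (0 2)(1 3 6 4) = (0 5 3 6 1), (0 2)(1 3 6 4) * (0 5 1 2)(4 6) = (1 3 4 2 5)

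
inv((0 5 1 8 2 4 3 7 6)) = (0 6 7 3 4 2 8 1 5)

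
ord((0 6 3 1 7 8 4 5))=8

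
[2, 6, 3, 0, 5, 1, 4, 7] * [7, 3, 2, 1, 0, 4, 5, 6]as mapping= [0→2, 1→5, 2→1, 3→7, 4→4, 5→3, 6→0, 7→6]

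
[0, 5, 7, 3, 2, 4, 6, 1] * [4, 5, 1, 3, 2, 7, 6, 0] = [4, 7, 0, 3, 1, 2, 6, 5]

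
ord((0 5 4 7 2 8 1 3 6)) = 9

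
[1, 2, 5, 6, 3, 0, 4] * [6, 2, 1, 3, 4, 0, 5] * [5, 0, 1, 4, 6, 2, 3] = [1, 0, 5, 2, 4, 3, 6]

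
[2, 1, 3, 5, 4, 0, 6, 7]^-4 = [0, 1, 2, 3, 4, 5, 6, 7]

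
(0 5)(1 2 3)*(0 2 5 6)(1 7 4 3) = (0 6)(1 5 2)(3 7 4)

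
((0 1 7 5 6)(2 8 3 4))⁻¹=(0 6 5 7 1)(2 4 3 8)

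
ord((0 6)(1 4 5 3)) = 4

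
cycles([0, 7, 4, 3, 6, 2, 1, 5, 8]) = (1 7 5 2 4 6)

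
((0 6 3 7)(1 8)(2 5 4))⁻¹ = (0 7 3 6)(1 8)(2 4 5)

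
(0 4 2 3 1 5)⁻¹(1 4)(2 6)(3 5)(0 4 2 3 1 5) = (0 1)(2 5)(3 6)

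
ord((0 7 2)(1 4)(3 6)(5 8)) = 6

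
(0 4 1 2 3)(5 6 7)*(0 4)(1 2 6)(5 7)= (1 6 5)(2 3 4)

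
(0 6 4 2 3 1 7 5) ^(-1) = (0 5 7 1 3 2 4 6) 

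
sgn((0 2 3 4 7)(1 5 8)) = 1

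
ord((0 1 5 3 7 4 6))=7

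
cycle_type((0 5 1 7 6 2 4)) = 7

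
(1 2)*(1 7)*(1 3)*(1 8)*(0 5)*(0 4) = (0 5 4)(1 2 7 3 8)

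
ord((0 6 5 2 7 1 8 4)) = 8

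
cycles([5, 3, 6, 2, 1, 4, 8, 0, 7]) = (0 5 4 1 3 2 6 8 7)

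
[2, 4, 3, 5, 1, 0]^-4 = [0, 1, 2, 3, 4, 5]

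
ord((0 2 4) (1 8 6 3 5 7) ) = 6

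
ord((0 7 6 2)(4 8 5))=12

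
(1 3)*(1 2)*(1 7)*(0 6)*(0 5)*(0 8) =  (0 6 5 8)(1 3 2 7)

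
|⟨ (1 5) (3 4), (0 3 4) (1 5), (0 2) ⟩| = 48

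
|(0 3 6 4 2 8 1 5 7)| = 9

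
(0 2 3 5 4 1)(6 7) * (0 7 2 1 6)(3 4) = (0 1 7)(2 4 6)(3 5)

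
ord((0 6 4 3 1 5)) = 6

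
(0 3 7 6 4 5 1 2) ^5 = (0 5 7 2 4 3 1 6) 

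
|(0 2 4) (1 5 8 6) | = 12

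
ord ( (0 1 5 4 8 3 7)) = 7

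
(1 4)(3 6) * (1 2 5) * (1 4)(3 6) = (2 5 4)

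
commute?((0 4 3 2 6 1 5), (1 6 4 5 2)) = no:(0 4 3 2 6 1 5)*(1 6 4 5 2) = (0 5)(1 2 4 3), (1 6 4 5 2)*(0 4 3 2 6 1 5) = (0 4)(2 5 6 3)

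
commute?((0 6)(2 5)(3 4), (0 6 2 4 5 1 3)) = no:(0 6)(2 5)(3 4) * (0 6 2 4 5 1 3) = (0 2 1 3 5 4), (0 6 2 4 5 1 3) * (0 6)(2 5)(3 4) = (1 4 2 3 6 5)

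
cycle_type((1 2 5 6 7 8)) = 6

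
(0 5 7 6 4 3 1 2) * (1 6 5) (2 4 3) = (0 1 4 2) (3 6) (5 7) 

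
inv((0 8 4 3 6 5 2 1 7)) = (0 7 1 2 5 6 3 4 8)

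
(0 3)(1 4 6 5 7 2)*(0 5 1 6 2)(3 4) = (0 4 2 6 1 3 5 7)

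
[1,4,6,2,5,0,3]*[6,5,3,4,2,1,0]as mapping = [0→5,1→2,2→0,3→3,4→1,5→6,6→4]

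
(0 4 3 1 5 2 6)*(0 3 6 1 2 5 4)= (1 4 6 3 2)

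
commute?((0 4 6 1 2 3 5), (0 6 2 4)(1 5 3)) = no:(0 4 6 1 2 3 5)*(0 6 2 4)(1 5 3) = (1 4 2)(5 6), (0 6 2 4)(1 5 3)*(0 4 6 1 2 3 5) = (0 1)(2 6 3)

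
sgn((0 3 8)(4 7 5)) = 1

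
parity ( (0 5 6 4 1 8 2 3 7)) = even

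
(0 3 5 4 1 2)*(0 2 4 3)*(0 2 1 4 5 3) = (0 2 1 5)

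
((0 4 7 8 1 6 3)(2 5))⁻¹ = (0 3 6 1 8 7 4)(2 5)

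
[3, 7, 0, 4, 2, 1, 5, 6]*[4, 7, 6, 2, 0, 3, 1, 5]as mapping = [0→2, 1→5, 2→4, 3→0, 4→6, 5→7, 6→3, 7→1]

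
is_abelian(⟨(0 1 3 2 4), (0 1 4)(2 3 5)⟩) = no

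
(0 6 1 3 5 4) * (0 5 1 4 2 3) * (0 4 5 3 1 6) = (1 4 3 6 5 2)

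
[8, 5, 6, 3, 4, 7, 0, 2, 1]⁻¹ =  [6, 8, 7, 3, 4, 1, 2, 5, 0]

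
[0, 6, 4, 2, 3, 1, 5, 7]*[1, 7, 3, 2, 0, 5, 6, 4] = [1, 6, 0, 3, 2, 7, 5, 4]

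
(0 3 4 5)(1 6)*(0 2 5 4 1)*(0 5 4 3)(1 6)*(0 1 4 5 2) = (0 1 4 3 6 2 5)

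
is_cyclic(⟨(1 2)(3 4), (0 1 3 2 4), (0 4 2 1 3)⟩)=no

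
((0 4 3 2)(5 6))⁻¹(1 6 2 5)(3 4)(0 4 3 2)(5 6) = (0 6 1 5)(2 3)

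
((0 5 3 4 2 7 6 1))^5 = (0 7 3 1 2 5 6 4)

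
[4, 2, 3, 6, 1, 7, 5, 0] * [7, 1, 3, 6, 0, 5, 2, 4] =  [0, 3, 6, 2, 1, 4, 5, 7]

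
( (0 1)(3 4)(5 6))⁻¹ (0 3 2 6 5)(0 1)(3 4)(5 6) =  (1 4 2 5 6)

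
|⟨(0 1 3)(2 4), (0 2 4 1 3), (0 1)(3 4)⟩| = 120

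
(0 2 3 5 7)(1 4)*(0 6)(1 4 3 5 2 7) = (0 7 6)(1 3 2 5)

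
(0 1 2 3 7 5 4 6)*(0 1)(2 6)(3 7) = (1 6)(2 7 5 4)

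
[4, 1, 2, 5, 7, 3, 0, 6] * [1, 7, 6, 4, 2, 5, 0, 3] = [2, 7, 6, 5, 3, 4, 1, 0]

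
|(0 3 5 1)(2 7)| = 4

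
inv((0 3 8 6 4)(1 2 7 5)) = (0 4 6 8 3)(1 5 7 2)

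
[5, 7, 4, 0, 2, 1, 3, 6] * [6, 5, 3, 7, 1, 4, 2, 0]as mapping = [0→4, 1→0, 2→1, 3→6, 4→3, 5→5, 6→7, 7→2]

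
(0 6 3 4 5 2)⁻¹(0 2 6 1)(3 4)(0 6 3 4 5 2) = (0 3 1 6)(4 5)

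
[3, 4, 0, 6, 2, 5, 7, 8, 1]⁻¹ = [2, 8, 4, 0, 1, 5, 3, 6, 7]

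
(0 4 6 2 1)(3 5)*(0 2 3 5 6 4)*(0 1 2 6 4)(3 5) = (0 1 6 5 3 4)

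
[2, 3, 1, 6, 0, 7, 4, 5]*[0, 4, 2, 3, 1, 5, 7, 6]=[2, 3, 4, 7, 0, 6, 1, 5]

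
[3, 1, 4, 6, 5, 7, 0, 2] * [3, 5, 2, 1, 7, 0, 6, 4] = [1, 5, 7, 6, 0, 4, 3, 2]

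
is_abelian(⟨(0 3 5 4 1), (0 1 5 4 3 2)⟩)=no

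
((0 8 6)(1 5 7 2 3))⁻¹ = (0 6 8)(1 3 2 7 5)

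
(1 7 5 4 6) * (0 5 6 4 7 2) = (0 5 7 6 1 2)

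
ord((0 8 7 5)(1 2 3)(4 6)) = 12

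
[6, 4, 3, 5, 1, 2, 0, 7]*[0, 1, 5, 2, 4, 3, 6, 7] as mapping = [0→6, 1→4, 2→2, 3→3, 4→1, 5→5, 6→0, 7→7] 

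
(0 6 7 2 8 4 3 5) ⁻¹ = (0 5 3 4 8 2 7 6) 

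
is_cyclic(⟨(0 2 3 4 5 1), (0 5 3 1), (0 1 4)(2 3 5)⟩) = no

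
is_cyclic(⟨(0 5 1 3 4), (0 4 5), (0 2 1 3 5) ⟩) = no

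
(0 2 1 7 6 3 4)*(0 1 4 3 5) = (0 2 4 1 7 6 5)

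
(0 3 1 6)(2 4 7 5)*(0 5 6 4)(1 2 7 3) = (0 1 4 3 2)(5 7 6)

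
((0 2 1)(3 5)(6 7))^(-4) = (0 1 2)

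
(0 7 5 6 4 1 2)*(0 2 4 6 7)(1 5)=(1 4 5 7)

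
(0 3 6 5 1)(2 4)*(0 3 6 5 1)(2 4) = (0 6 1 3 5)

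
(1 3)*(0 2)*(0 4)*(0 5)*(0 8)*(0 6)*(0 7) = (0 2 4 5 8 6 7)(1 3)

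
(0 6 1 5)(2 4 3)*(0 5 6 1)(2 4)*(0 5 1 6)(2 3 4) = (0 6 5 1)(2 3)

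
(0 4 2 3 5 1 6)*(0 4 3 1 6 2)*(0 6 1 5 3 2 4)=(0 2 5 1 4 6)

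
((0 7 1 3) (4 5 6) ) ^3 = (0 3 1 7) 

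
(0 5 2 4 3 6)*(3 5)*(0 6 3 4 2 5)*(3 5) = (0 4)(3 5)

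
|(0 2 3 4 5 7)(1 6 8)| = 6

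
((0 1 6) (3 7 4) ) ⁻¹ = (0 6 1) (3 4 7) 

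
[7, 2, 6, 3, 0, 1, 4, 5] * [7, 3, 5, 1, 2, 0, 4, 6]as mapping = [0→6, 1→5, 2→4, 3→1, 4→7, 5→3, 6→2, 7→0]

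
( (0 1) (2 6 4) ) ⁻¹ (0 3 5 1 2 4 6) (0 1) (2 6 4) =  (0 6 2 4 1 3 5) 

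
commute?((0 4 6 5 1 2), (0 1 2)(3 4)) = no:(0 4 6 5 1 2) * (0 1 2)(3 4) = (0 3 4 6 5 2 1), (0 1 2)(3 4) * (0 4 6 5 1 2) = (0 2 4 3 6 5 1)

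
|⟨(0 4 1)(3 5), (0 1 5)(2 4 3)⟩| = 720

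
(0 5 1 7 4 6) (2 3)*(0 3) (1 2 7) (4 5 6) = (0 6 3 7 5 2) 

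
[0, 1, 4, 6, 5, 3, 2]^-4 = [0, 1, 4, 6, 5, 3, 2]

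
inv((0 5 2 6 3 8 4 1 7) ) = (0 7 1 4 8 3 6 2 5) 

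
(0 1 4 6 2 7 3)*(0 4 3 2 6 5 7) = (0 1 3 4 5 7 2)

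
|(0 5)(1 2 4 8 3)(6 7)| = 10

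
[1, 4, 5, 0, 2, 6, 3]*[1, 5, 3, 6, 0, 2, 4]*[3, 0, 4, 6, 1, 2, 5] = [2, 3, 4, 0, 6, 1, 5]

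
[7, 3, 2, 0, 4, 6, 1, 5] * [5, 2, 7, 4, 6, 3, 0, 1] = [1, 4, 7, 5, 6, 0, 2, 3]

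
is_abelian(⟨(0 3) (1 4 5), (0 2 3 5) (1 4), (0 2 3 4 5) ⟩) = no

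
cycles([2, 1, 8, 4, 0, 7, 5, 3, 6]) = (0 2 8 6 5 7 3 4)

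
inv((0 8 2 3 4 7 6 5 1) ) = (0 1 5 6 7 4 3 2 8) 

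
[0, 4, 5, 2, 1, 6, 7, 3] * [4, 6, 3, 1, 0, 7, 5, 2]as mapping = [0→4, 1→0, 2→7, 3→3, 4→6, 5→5, 6→2, 7→1]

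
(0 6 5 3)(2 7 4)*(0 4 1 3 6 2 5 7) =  (0 2)(1 3 4 5 6 7)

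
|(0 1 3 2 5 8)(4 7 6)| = 6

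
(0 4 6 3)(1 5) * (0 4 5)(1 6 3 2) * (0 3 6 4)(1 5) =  (0 1 3)(2 5 4 6)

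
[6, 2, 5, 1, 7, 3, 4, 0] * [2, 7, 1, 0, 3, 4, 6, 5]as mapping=[0→6, 1→1, 2→4, 3→7, 4→5, 5→0, 6→3, 7→2]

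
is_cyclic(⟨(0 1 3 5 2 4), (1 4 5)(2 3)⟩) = no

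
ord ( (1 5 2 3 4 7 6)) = 7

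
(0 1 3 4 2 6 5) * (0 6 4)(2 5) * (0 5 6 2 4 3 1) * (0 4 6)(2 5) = (0 4)(2 3)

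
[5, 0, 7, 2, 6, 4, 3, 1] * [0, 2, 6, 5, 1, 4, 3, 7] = [4, 0, 7, 6, 3, 1, 5, 2]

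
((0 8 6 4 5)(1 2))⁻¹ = (0 5 4 6 8)(1 2)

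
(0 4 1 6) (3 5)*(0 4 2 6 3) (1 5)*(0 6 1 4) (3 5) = (0 2 1 5 6) (3 4) 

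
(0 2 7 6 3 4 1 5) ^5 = (0 4 7 5 3 2 1 6) 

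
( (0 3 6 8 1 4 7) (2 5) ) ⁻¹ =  (0 7 4 1 8 6 3) (2 5) 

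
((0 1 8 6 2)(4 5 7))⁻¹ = (0 2 6 8 1)(4 7 5)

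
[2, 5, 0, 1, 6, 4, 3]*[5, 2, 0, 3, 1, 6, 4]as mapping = [0→0, 1→6, 2→5, 3→2, 4→4, 5→1, 6→3]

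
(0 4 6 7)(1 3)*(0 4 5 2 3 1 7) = (0 5 2 3 7 4 6)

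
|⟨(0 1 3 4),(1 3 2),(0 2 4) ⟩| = 120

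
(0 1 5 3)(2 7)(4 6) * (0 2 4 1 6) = (0 6 1 5 3 2 7 4)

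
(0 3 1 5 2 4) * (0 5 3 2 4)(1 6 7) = (0 2)(1 3 6 7)(4 5)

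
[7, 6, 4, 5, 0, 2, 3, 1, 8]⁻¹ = [4, 7, 5, 6, 2, 3, 1, 0, 8]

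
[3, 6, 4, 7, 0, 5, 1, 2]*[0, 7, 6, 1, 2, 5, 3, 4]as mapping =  [0→1, 1→3, 2→2, 3→4, 4→0, 5→5, 6→7, 7→6]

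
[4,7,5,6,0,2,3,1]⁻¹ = [4,7,5,6,0,2,3,1]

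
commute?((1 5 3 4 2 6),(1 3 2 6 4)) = no:(1 5 3 4 2 6)*(1 3 2 6 4) = (1 5 2 4 6 3),(1 3 2 6 4)*(1 5 3 4 2 6) = (1 4 5 3 6 2)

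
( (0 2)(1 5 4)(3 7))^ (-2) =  (1 5 4)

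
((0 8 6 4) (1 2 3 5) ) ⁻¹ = (0 4 6 8) (1 5 3 2) 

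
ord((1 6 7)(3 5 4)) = 3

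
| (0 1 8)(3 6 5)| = 3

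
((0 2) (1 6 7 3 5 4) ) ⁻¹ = (0 2) (1 4 5 3 7 6) 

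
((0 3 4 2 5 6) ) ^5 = (0 6 5 2 4 3) 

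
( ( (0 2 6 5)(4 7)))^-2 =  (0 6)(2 5)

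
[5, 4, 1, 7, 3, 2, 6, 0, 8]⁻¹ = [7, 2, 5, 4, 1, 0, 6, 3, 8]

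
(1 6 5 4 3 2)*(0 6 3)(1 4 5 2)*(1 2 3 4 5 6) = (0 1 4)(2 5 6 3)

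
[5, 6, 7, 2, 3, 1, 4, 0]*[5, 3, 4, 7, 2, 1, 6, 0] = [1, 6, 0, 4, 7, 3, 2, 5]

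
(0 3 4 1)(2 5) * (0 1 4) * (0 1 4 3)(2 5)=(1 4 3)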